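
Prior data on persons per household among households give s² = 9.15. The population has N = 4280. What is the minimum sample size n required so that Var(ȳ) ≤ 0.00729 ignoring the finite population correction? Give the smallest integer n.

Without fpc, n₀ = s²/D = 9.15/0.00729 = 1255.1440.
Rounding up, n = 1256.

1256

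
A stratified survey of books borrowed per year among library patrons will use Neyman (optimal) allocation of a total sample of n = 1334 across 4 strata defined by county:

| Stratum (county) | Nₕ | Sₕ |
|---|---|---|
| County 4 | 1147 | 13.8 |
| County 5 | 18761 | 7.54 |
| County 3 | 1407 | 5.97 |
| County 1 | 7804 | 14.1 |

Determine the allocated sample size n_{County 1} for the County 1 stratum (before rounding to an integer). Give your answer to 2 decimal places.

532.38

Neyman allocation: nₕ = n·NₕSₕ / Σⱼ NⱼSⱼ.
Σ NⱼSⱼ = 1147·13.8 + 18761·7.54 + 1407·5.97 + 7804·14.1 = 275722.73.
n_{County 1} = 1334·7804·14.1 / 275722.73 = 532.38.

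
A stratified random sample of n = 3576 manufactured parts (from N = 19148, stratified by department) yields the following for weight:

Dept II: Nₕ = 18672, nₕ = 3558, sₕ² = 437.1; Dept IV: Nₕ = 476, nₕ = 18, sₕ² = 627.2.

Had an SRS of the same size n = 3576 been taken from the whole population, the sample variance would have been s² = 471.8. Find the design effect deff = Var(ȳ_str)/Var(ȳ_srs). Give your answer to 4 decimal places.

Var(ȳ_str) = Σ Wₕ²(1−fₕ)sₕ²/nₕ with Wₕ = Nₕ/19148:
  Dept II: (18672/19148)²·(1−3558/18672)·437.1/3558 = 0.094558001
  Dept IV: (476/19148)²·(1−18/476)·627.2/18 = 0.020718539
  → Var(ȳ_str) = 0.11527654.
Var(ȳ_srs) = (1 − 3576/19148)·471.8/3576 = 0.10729547.
deff = 0.11527654 / 0.10729547 = 1.0744.

1.0744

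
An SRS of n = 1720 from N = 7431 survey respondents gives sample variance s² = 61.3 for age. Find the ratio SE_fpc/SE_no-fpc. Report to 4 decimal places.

f = n/N = 1720/7431 = 0.23146279.
SE_no-fpc = √(s²/n) = 0.18878436; SE_fpc = √((1−f)s²/n) = 0.16550018.
Ratio = √(1−f) = 0.87666254.

0.8767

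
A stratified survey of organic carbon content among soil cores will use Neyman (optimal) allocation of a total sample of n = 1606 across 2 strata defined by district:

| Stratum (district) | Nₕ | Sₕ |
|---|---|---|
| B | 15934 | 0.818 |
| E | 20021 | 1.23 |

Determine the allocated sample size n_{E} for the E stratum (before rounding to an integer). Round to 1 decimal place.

1050.2

Neyman allocation: nₕ = n·NₕSₕ / Σⱼ NⱼSⱼ.
Σ NⱼSⱼ = 15934·0.818 + 20021·1.23 = 37659.842.
n_{E} = 1606·20021·1.23 / 37659.842 = 1050.2.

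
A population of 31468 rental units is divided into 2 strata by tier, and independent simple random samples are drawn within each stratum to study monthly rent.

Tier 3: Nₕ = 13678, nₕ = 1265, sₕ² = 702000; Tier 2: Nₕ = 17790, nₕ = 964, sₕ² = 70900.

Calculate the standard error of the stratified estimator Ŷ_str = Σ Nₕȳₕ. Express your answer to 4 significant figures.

Var(Ŷ_str) = Σₕ Nₕ²(1 − fₕ)sₕ²/nₕ.
Tier 3: 13678²·(1 − 1265/13678)·702000/1265 = 9.4220616 × 10^10.
Tier 2: 17790²·(1 − 964/17790)·70900/964 = 2.2015372 × 10^10.
Sum = 1.1623599 × 10^11.
SE = √(1.1623599 × 10^11) = 340900.

340900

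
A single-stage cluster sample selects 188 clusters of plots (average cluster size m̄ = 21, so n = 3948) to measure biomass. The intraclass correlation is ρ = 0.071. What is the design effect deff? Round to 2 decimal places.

deff = 1 + (21 − 1)·0.071 = 1 + 1.42 = 2.42.

2.42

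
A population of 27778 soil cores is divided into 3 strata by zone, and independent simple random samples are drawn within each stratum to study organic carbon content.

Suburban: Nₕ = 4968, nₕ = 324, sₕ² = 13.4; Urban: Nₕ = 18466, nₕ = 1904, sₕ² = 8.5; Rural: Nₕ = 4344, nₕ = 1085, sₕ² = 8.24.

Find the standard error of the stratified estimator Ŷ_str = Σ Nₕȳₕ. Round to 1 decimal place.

Var(Ŷ_str) = Σₕ Nₕ²(1 − fₕ)sₕ²/nₕ.
Suburban: 4968²·(1 − 324/4968)·13.4/324 = 954187.2.
Urban: 18466²·(1 − 1904/18466)·8.5/1904 = 1.3653299 × 10^6.
Rural: 4344²·(1 − 1085/4344)·8.24/1085 = 107515.64.
Sum = 2.4270327 × 10^6.
SE = √(2.4270327 × 10^6) = 1557.9.

1557.9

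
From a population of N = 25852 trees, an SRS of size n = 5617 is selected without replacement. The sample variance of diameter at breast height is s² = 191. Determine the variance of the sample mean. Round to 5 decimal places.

Under SRS without replacement, Var(ȳ) = (1 − f)·s²/n with f = n/N = 5617/25852 = 0.21727526.
Var(ȳ) = (1 − 0.21727526)·191/5617 = 0.78272474·0.034003917 = 0.026615707.

0.02662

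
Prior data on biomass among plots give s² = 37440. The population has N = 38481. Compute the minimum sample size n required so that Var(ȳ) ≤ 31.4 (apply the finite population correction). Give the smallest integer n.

Without fpc, n₀ = s²/D = 37440/31.4 = 1192.3567.
With fpc, (1 − n/N)·s²/n ≤ D requires n ≥ n₀/(1 + n₀/N) = 1192.3567/(1 + 1192.3567/38481) = 1156.5212.
Rounding up, n = 1157.

1157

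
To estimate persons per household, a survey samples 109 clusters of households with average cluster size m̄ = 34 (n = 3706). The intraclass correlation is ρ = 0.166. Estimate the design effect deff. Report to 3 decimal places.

deff = 1 + (34 − 1)·0.166 = 1 + 5.478 = 6.478.

6.478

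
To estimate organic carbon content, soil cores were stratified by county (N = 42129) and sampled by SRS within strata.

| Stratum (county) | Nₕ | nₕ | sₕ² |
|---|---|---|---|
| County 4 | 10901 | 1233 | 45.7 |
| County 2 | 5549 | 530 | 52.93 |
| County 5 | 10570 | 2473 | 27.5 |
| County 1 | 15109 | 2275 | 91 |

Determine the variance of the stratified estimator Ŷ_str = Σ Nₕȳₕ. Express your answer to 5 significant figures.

1.5396 × 10^7

Var(Ŷ_str) = Σₕ Nₕ²(1 − fₕ)sₕ²/nₕ.
County 4: 10901²·(1 − 1233/10901)·45.7/1233 = 3.9062147 × 10^6.
County 2: 5549²·(1 − 530/5549)·52.93/530 = 2.7813647 × 10^6.
County 5: 10570²·(1 − 2473/10570)·27.5/2473 = 951716.73.
County 1: 15109²·(1 − 2275/15109)·91/2275 = 7.7563562 × 10^6.
Sum = 1.5395652 × 10^7.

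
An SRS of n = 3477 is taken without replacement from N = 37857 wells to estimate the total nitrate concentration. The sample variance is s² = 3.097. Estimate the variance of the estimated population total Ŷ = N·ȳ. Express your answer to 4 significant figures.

Var(Ŷ) = N²·Var(ȳ) = N²·(1 − n/N)·s²/n.
f = 3477/37857 = 0.09184563; Var(ȳ) = 0.90815437·3.097/3477 = 8.0890253 × 10^-4.
Var(Ŷ) = 37857² · (8.0890253 × 10^-4) = 1.1592806 × 10^6.

1.159 × 10^6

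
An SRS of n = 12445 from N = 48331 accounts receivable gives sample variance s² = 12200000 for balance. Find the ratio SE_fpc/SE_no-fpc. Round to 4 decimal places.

f = n/N = 12445/48331 = 0.25749519.
SE_no-fpc = √(s²/n) = 31.309957; SE_fpc = √((1−f)s²/n) = 26.979388.
Ratio = √(1−f) = 0.86168719.

0.8617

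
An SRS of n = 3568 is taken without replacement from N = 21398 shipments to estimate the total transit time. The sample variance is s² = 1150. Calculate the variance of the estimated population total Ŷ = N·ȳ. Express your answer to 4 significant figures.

Var(Ŷ) = N²·Var(ȳ) = N²·(1 − n/N)·s²/n.
f = 3568/21398 = 0.16674456; Var(ȳ) = 0.83325544·1150/3568 = 0.26856608.
Var(Ŷ) = 21398² · 0.26856608 = 1.2296953 × 10^8.

1.230 × 10^8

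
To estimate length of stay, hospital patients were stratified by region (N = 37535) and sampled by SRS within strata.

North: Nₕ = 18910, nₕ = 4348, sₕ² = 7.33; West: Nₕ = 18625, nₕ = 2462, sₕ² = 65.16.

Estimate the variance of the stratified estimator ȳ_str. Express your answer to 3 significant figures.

0.00598

Var(ȳ_str) = Σₕ Wₕ²(1 − fₕ)sₕ²/nₕ with Wₕ = Nₕ/N, N = 37535.
North: Wₕ = 0.50379646; term = 0.50379646²·(1 − 0.22993125)·7.33/4348 = 3.2949904 × 10^-4.
West: Wₕ = 0.49620354; term = 0.49620354²·(1 − 0.13218792)·65.16/2462 = 0.0056550759.
Sum = 0.0059845749.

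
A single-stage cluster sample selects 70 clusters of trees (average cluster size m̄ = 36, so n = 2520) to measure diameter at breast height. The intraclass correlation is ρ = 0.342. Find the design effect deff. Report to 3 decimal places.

12.970

deff = 1 + (36 − 1)·0.342 = 1 + 11.97 = 12.97.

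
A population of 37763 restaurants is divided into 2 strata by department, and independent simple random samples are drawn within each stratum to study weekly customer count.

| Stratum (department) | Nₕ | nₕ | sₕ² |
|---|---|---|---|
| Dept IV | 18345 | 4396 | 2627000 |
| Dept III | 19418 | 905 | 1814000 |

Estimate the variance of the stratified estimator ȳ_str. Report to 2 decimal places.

612.52

Var(ȳ_str) = Σₕ Wₕ²(1 − fₕ)sₕ²/nₕ with Wₕ = Nₕ/N, N = 37763.
Dept IV: Wₕ = 0.48579297; term = 0.48579297²·(1 − 0.23962933)·2627000/4396 = 107.23343.
Dept III: Wₕ = 0.51420703; term = 0.51420703²·(1 − 0.04660624)·1814000/905 = 505.28572.
Sum = 612.51915.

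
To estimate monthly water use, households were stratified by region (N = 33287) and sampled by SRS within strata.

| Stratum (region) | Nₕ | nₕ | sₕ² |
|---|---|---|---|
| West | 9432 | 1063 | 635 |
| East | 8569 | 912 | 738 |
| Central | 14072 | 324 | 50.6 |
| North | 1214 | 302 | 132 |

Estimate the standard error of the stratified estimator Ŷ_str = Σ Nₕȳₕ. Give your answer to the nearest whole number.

11443

Var(Ŷ_str) = Σₕ Nₕ²(1 − fₕ)sₕ²/nₕ.
West: 9432²·(1 − 1063/9432)·635/1063 = 4.7153922 × 10^7.
East: 8569²·(1 − 912/8569)·738/912 = 5.3094595 × 10^7.
Central: 14072²·(1 − 324/14072)·50.6/324 = 3.0213487 × 10^7.
North: 1214²·(1 − 302/1214)·132/302 = 483927.74.
Sum = 1.3094593 × 10^8.
SE = √(1.3094593 × 10^8) = 11443.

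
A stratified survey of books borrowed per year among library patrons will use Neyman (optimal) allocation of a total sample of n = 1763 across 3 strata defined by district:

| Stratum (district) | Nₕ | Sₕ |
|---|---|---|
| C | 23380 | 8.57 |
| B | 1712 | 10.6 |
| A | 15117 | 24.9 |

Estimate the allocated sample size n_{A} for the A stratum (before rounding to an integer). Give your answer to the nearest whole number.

1115

Neyman allocation: nₕ = n·NₕSₕ / Σⱼ NⱼSⱼ.
Σ NⱼSⱼ = 23380·8.57 + 1712·10.6 + 15117·24.9 = 594927.1.
n_{A} = 1763·15117·24.9 / 594927.1 = 1115.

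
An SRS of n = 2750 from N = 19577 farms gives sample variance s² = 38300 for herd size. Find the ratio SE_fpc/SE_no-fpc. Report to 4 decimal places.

0.9271

f = n/N = 2750/19577 = 0.14047096.
SE_no-fpc = √(s²/n) = 3.7319261; SE_fpc = √((1−f)s²/n) = 3.4598982.
Ratio = √(1−f) = 0.92710789.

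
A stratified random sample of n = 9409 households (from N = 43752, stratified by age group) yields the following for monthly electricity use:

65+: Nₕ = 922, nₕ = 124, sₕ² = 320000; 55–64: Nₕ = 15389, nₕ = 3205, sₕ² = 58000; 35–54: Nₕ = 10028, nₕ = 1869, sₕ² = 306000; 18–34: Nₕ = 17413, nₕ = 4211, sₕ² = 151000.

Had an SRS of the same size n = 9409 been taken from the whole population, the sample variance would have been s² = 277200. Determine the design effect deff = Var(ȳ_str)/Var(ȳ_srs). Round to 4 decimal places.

0.6084

Var(ȳ_str) = Σ Wₕ²(1−fₕ)sₕ²/nₕ with Wₕ = Nₕ/43752:
  65+: (922/43752)²·(1−124/922)·320000/124 = 0.99189633
  55–64: (15389/43752)²·(1−3205/15389)·58000/3205 = 1.7725742
  35–54: (10028/43752)²·(1−1869/10028)·306000/1869 = 6.9978973
  18–34: (17413/43752)²·(1−4211/17413)·151000/4211 = 4.3063489
  → Var(ȳ_str) = 14.068717.
Var(ȳ_srs) = (1 − 9409/43752)·277200/9409 = 23.125444.
deff = 14.068717 / 23.125444 = 0.6084.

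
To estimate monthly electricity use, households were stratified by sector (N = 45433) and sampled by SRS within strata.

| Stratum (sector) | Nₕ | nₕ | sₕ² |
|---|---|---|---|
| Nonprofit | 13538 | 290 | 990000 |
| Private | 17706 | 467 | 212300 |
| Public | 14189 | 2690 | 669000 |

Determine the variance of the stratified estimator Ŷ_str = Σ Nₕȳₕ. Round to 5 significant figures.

7.9161 × 10^11

Var(Ŷ_str) = Σₕ Nₕ²(1 − fₕ)sₕ²/nₕ.
Nonprofit: 13538²·(1 − 290/13538)·990000/290 = 6.1226865 × 10^11.
Private: 17706²·(1 − 467/17706)·212300/467 = 1.3876043 × 10^11.
Public: 14189²·(1 − 2690/14189)·669000/2690 = 4.0577539 × 10^10.
Sum = 7.9160662 × 10^11.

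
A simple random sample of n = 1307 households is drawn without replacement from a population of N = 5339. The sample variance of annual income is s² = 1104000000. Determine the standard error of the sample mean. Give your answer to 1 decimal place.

Under SRS without replacement, Var(ȳ) = (1 − f)·s²/n with f = n/N = 1307/5339 = 0.24480240.
Var(ȳ) = (1 − 0.24480240)·1104000000/1307 = 0.75519760·844682.48 = 637902.18.
SE(ȳ) = √(637902.18) = 798.7.

798.7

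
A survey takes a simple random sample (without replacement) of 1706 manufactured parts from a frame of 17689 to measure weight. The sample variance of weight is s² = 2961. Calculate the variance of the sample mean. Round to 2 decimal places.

1.57

Under SRS without replacement, Var(ȳ) = (1 − f)·s²/n with f = n/N = 1706/17689 = 0.09644412.
Var(ȳ) = (1 − 0.09644412)·2961/1706 = 0.90355588·1.7356389 = 1.5682468.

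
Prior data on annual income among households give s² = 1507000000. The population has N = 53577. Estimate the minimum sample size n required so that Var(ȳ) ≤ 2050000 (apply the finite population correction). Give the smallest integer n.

Without fpc, n₀ = s²/D = 1507000000/2050000 = 735.1220.
With fpc, (1 − n/N)·s²/n ≤ D requires n ≥ n₀/(1 + n₀/N) = 735.1220/(1 + 735.1220/53577) = 725.1720.
Rounding up, n = 726.

726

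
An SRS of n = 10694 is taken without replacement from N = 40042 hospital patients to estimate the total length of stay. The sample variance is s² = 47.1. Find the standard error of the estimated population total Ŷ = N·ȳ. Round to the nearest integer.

Var(Ŷ) = N²·Var(ȳ) = N²·(1 − n/N)·s²/n.
f = 10694/40042 = 0.26706958; Var(ȳ) = 0.73293042·47.1/10694 = 0.003228074.
Var(Ŷ) = 40042² · 0.003228074 = 5.1757704 × 10^6.
SE(Ŷ) = √(5.1757704 × 10^6) = 2275.

2275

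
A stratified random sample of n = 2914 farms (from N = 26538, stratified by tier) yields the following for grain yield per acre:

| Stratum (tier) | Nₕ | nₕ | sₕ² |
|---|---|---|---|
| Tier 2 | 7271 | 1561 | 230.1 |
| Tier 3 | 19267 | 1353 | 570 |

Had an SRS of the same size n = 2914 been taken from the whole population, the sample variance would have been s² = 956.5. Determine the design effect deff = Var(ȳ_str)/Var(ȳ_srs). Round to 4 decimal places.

0.7363

Var(ȳ_str) = Σ Wₕ²(1−fₕ)sₕ²/nₕ with Wₕ = Nₕ/26538:
  Tier 2: (7271/26538)²·(1−1561/7271)·230.1/1561 = 0.0086897561
  Tier 3: (19267/26538)²·(1−1353/19267)·570/1353 = 0.20646543
  → Var(ȳ_str) = 0.21515519.
Var(ȳ_srs) = (1 − 2914/26538)·956.5/2914 = 0.29220031.
deff = 0.21515519 / 0.29220031 = 0.7363.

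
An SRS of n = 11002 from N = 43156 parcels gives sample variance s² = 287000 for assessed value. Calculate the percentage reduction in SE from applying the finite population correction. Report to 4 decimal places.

f = n/N = 11002/43156 = 0.25493558.
SE_no-fpc = √(s²/n) = 5.1074618; SE_fpc = √((1−f)s²/n) = 4.4086136.
Ratio = √(1−f) = 0.86317114. Reduction = 100·(1 − 0.86317114) = 13.6829%.

13.6829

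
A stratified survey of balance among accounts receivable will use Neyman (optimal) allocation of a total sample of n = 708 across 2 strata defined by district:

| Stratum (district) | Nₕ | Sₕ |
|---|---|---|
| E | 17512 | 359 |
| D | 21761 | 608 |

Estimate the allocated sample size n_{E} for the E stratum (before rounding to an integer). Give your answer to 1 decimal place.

228.1

Neyman allocation: nₕ = n·NₕSₕ / Σⱼ NⱼSⱼ.
Σ NⱼSⱼ = 17512·359 + 21761·608 = 1.9517496 × 10^7.
n_{E} = 708·17512·359 / (1.9517496 × 10^7) = 228.1.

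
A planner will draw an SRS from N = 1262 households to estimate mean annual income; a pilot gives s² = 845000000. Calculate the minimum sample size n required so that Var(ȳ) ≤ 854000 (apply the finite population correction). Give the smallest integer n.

Without fpc, n₀ = s²/D = 845000000/854000 = 989.4614.
With fpc, (1 − n/N)·s²/n ≤ D requires n ≥ n₀/(1 + n₀/N) = 989.4614/(1 + 989.4614/1262) = 554.6177.
Rounding up, n = 555.

555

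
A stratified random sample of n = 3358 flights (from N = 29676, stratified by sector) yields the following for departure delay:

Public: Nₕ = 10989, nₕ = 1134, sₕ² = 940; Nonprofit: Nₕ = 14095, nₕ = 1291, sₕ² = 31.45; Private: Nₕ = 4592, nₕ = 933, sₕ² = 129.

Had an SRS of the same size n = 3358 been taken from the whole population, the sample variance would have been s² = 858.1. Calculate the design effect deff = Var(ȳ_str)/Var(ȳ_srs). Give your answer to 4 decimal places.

0.4835

Var(ȳ_str) = Σ Wₕ²(1−fₕ)sₕ²/nₕ with Wₕ = Nₕ/29676:
  Public: (10989/29676)²·(1−1134/10989)·940/1134 = 0.10193396
  Nonprofit: (14095/29676)²·(1−1291/14095)·31.45/1291 = 0.0049922282
  Private: (4592/29676)²·(1−933/4592)·129/933 = 0.0026379201
  → Var(ȳ_str) = 0.10956411.
Var(ȳ_srs) = (1 − 3358/29676)·858.1/3358 = 0.22662339.
deff = 0.10956411 / 0.22662339 = 0.4835.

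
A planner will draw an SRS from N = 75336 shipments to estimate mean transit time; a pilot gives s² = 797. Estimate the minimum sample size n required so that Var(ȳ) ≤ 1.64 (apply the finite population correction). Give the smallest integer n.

Without fpc, n₀ = s²/D = 797/1.64 = 485.9756.
With fpc, (1 − n/N)·s²/n ≤ D requires n ≥ n₀/(1 + n₀/N) = 485.9756/(1 + 485.9756/75336) = 482.8608.
Rounding up, n = 483.

483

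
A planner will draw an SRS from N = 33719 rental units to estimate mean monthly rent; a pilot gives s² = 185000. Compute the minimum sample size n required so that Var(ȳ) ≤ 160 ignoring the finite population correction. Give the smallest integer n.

1157

Without fpc, n₀ = s²/D = 185000/160 = 1156.2500.
Rounding up, n = 1157.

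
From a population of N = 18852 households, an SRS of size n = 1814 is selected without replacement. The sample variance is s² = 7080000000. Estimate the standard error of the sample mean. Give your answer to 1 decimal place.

Under SRS without replacement, Var(ȳ) = (1 − f)·s²/n with f = n/N = 1814/18852 = 0.09622321.
Var(ȳ) = (1 − 0.09622321)·7080000000/1814 = 0.90377679·3.9029768 × 10^6 = 3.5274199 × 10^6.
SE(ȳ) = √(3.5274199 × 10^6) = 1878.1.

1878.1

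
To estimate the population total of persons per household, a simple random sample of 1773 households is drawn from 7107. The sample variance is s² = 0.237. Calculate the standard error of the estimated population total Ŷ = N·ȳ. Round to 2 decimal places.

71.19

Var(Ŷ) = N²·Var(ȳ) = N²·(1 − n/N)·s²/n.
f = 1773/7107 = 0.24947235; Var(ȳ) = 0.75052765·0.237/1773 = 1.0032434 × 10^-4.
Var(Ŷ) = 7107² · (1.0032434 × 10^-4) = 5067.3271.
SE(Ŷ) = √(5067.3271) = 71.19.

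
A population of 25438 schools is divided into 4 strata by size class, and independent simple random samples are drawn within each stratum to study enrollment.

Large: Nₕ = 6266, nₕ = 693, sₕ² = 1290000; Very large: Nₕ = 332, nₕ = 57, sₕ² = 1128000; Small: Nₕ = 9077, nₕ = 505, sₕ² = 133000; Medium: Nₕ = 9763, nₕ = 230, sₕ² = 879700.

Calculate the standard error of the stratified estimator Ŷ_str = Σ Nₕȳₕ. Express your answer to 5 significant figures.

665790

Var(Ŷ_str) = Σₕ Nₕ²(1 − fₕ)sₕ²/nₕ.
Large: 6266²·(1 − 693/6266)·1290000/693 = 6.5003375 × 10^10.
Very large: 332²·(1 − 57/332)·1128000/57 = 1.8067789 × 10^9.
Small: 9077²·(1 − 505/9077)·133000/505 = 2.049202 × 10^10.
Medium: 9763²·(1 − 230/9763)·879700/230 = 3.5597511 × 10^11.
Sum = 4.4327728 × 10^11.
SE = √(4.4327728 × 10^11) = 665790.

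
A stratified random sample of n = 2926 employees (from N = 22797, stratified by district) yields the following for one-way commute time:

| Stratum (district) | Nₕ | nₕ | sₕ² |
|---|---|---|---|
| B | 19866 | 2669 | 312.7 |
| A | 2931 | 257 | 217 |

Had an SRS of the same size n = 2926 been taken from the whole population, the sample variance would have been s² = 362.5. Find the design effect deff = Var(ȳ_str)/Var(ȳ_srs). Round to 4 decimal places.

0.8311

Var(ȳ_str) = Σ Wₕ²(1−fₕ)sₕ²/nₕ with Wₕ = Nₕ/22797:
  B: (19866/22797)²·(1−2669/19866)·312.7/2669 = 0.077017077
  A: (2931/22797)²·(1−257/2931)·217/257 = 0.012733519
  → Var(ȳ_str) = 0.089750596.
Var(ȳ_srs) = (1 − 2926/22797)·362.5/2926 = 0.10798805.
deff = 0.089750596 / 0.10798805 = 0.8311.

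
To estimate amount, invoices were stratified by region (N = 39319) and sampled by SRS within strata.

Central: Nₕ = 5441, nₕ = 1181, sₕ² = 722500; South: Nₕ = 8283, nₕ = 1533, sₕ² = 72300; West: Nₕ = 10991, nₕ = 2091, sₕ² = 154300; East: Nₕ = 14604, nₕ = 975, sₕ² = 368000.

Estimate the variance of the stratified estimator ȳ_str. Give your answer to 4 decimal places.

64.1399

Var(ȳ_str) = Σₕ Wₕ²(1 − fₕ)sₕ²/nₕ with Wₕ = Nₕ/N, N = 39319.
Central: Wₕ = 0.13838094; term = 0.13838094²·(1 − 0.21705569)·722500/1181 = 9.1721543.
South: Wₕ = 0.21066151; term = 0.21066151²·(1 − 0.18507787)·72300/1533 = 1.7056214.
West: Wₕ = 0.27953407; term = 0.27953407²·(1 − 0.19024657)·154300/2091 = 4.6691108.
East: Wₕ = 0.37142348; term = 0.37142348²·(1 − 0.06676253)·368000/975 = 48.593042.
Sum = 64.139929.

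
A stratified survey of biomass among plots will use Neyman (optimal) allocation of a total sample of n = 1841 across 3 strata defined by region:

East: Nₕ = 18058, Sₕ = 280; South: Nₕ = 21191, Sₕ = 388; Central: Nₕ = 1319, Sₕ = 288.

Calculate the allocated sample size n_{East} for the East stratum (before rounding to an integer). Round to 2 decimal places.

Neyman allocation: nₕ = n·NₕSₕ / Σⱼ NⱼSⱼ.
Σ NⱼSⱼ = 18058·280 + 21191·388 + 1319·288 = 1.365822 × 10^7.
n_{East} = 1841·18058·280 / (1.365822 × 10^7) = 681.53.

681.53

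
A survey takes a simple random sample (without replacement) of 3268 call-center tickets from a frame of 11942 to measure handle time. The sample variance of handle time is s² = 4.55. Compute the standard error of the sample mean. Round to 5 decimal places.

0.03180

Under SRS without replacement, Var(ȳ) = (1 − f)·s²/n with f = n/N = 3268/11942 = 0.27365600.
Var(ȳ) = (1 − 0.27365600)·4.55/3268 = 0.72634400·0.0013922889 = 0.0010112807.
SE(ȳ) = √(0.0010112807) = 0.03180.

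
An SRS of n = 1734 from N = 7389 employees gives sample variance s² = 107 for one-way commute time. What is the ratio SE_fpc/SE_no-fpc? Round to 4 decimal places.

0.8748

f = n/N = 1734/7389 = 0.23467316.
SE_no-fpc = √(s²/n) = 0.24840901; SE_fpc = √((1−f)s²/n) = 0.21731556.
Ratio = √(1−f) = 0.87482960.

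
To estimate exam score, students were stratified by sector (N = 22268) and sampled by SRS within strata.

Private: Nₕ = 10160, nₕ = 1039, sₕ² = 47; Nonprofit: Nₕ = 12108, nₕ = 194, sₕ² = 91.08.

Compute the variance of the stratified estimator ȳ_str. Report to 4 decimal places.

Var(ȳ_str) = Σₕ Wₕ²(1 − fₕ)sₕ²/nₕ with Wₕ = Nₕ/N, N = 22268.
Private: Wₕ = 0.45626010; term = 0.45626010²·(1 − 0.10226378)·47/1039 = 0.0084538794.
Nonprofit: Wₕ = 0.54373990; term = 0.54373990²·(1 − 0.01602246)·91.08/194 = 0.13658056.
Sum = 0.14503444.

0.1450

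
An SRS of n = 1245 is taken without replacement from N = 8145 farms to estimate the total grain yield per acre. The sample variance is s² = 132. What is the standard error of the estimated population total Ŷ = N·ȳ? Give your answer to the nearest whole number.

Var(Ŷ) = N²·Var(ȳ) = N²·(1 − n/N)·s²/n.
f = 1245/8145 = 0.15285451; Var(ȳ) = 0.84714549·132/1245 = 0.089817835.
Var(Ŷ) = 8145² · 0.089817835 = 5.9586072 × 10^6.
SE(Ŷ) = √(5.9586072 × 10^6) = 2441.

2441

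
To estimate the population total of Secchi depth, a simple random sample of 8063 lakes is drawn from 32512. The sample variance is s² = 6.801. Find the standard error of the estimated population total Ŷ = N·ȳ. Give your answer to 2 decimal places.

Var(Ŷ) = N²·Var(ȳ) = N²·(1 − n/N)·s²/n.
f = 8063/32512 = 0.24800074; Var(ȳ) = 0.75199926·6.801/8063 = 6.3429827 × 10^-4.
Var(Ŷ) = 32512² · (6.3429827 × 10^-4) = 670472.39.
SE(Ŷ) = √(670472.39) = 818.82.

818.82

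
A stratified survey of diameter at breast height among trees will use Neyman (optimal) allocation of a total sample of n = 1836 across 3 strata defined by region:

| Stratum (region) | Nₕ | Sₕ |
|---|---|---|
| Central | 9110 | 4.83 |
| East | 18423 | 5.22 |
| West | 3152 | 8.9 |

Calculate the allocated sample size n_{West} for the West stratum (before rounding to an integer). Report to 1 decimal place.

Neyman allocation: nₕ = n·NₕSₕ / Σⱼ NⱼSⱼ.
Σ NⱼSⱼ = 9110·4.83 + 18423·5.22 + 3152·8.9 = 168222.16.
n_{West} = 1836·3152·8.9 / 168222.16 = 306.2.

306.2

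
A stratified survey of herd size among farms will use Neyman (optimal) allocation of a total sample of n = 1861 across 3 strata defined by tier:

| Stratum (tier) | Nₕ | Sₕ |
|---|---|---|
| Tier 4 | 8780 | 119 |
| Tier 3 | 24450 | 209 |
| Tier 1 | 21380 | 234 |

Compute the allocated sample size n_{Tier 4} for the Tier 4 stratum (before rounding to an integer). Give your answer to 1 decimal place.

Neyman allocation: nₕ = n·NₕSₕ / Σⱼ NⱼSⱼ.
Σ NⱼSⱼ = 8780·119 + 24450·209 + 21380·234 = 1.115779 × 10^7.
n_{Tier 4} = 1861·8780·119 / (1.115779 × 10^7) = 174.3.

174.3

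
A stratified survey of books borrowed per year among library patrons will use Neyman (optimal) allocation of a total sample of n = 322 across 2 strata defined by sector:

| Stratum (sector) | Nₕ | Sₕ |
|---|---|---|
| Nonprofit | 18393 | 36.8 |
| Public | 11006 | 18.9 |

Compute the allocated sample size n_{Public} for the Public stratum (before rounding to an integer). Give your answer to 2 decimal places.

75.69

Neyman allocation: nₕ = n·NₕSₕ / Σⱼ NⱼSⱼ.
Σ NⱼSⱼ = 18393·36.8 + 11006·18.9 = 884875.8.
n_{Public} = 322·11006·18.9 / 884875.8 = 75.69.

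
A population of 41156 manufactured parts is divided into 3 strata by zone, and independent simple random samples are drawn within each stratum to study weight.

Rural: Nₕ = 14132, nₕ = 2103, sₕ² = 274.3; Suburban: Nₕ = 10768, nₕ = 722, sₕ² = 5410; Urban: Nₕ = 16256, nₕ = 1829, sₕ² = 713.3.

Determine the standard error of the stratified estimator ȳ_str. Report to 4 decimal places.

Var(ȳ_str) = Σₕ Wₕ²(1 − fₕ)sₕ²/nₕ with Wₕ = Nₕ/N, N = 41156.
Rural: Wₕ = 0.34337642; term = 0.34337642²·(1 − 0.14881121)·274.3/2103 = 0.013090414.
Suburban: Wₕ = 0.26163864; term = 0.26163864²·(1 − 0.06705052)·5410/722 = 0.47854411.
Urban: Wₕ = 0.39498494; term = 0.39498494²·(1 − 0.11251230)·713.3/1829 = 0.053998528.
Sum = 0.54563305.
SE = √(0.54563305) = 0.7387.

0.7387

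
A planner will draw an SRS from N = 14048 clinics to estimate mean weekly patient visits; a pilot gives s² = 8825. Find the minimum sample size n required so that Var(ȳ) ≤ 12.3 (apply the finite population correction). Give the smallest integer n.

Without fpc, n₀ = s²/D = 8825/12.3 = 717.4797.
With fpc, (1 − n/N)·s²/n ≤ D requires n ≥ n₀/(1 + n₀/N) = 717.4797/(1 + 717.4797/14048) = 682.6161.
Rounding up, n = 683.

683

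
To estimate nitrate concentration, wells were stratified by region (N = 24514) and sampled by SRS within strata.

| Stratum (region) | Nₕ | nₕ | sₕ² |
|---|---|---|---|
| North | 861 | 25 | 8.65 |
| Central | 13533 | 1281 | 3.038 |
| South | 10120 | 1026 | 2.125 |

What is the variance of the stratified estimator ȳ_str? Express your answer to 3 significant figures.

Var(ȳ_str) = Σₕ Wₕ²(1 − fₕ)sₕ²/nₕ with Wₕ = Nₕ/N, N = 24514.
North: Wₕ = 0.03512279; term = 0.03512279²·(1 − 0.02903600)·8.65/25 = 4.144357 × 10^-4.
Central: Wₕ = 0.55205189; term = 0.55205189²·(1 − 0.09465750)·3.038/1281 = 6.5435187 × 10^-4.
South: Wₕ = 0.41282532; term = 0.41282532²·(1 − 0.10138340)·2.125/1026 = 3.1718941 × 10^-4.
Sum = 0.001385977.

0.00139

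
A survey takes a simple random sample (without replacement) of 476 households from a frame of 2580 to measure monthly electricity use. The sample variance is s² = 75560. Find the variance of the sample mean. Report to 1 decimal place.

Under SRS without replacement, Var(ȳ) = (1 − f)·s²/n with f = n/N = 476/2580 = 0.18449612.
Var(ȳ) = (1 − 0.18449612)·75560/476 = 0.81550388·158.7395 = 129.45267.

129.5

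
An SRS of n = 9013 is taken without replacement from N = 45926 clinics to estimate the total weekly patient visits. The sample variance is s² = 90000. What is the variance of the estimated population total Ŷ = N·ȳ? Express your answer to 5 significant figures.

1.6928 × 10^10

Var(Ŷ) = N²·Var(ȳ) = N²·(1 − n/N)·s²/n.
f = 9013/45926 = 0.19625049; Var(ȳ) = 0.80374951·90000/9013 = 8.0259021.
Var(Ŷ) = 45926² · 8.0259021 = 1.6928212 × 10^10.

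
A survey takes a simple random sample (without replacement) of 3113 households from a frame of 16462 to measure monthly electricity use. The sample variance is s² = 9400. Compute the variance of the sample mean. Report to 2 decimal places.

Under SRS without replacement, Var(ȳ) = (1 − f)·s²/n with f = n/N = 3113/16462 = 0.18910217.
Var(ȳ) = (1 − 0.18910217)·9400/3113 = 0.81089783·3.0195952 = 2.4485832.

2.45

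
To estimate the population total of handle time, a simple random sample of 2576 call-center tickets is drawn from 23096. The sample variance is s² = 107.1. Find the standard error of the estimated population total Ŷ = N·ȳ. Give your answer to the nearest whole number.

4439

Var(Ŷ) = N²·Var(ȳ) = N²·(1 − n/N)·s²/n.
f = 2576/23096 = 0.11153446; Var(ȳ) = 0.88846554·107.1/2576 = 0.03693892.
Var(Ŷ) = 23096² · 0.03693892 = 1.9704151 × 10^7.
SE(Ŷ) = √(1.9704151 × 10^7) = 4439.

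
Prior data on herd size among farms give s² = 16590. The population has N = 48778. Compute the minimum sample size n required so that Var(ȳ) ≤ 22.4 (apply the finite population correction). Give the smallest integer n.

730

Without fpc, n₀ = s²/D = 16590/22.4 = 740.6250.
With fpc, (1 − n/N)·s²/n ≤ D requires n ≥ n₀/(1 + n₀/N) = 740.6250/(1 + 740.6250/48778) = 729.5478.
Rounding up, n = 730.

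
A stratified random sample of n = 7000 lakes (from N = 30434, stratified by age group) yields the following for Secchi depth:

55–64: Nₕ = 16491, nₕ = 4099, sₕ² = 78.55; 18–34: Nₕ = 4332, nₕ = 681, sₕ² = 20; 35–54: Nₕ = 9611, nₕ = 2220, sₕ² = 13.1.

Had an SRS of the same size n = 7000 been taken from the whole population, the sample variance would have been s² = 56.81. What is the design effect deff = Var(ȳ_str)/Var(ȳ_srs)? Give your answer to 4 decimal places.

0.8293

Var(ȳ_str) = Σ Wₕ²(1−fₕ)sₕ²/nₕ with Wₕ = Nₕ/30434:
  55–64: (16491/30434)²·(1−4099/16491)·78.55/4099 = 0.0042280352
  18–34: (4332/30434)²·(1−681/4332)·20/681 = 5.0149325 × 10^-4
  35–54: (9611/30434)²·(1−2220/9611)·13.1/2220 = 4.5255569 × 10^-4
  → Var(ȳ_str) = 0.0051820841.
Var(ȳ_srs) = (1 − 7000/30434)·56.81/7000 = 0.006249052.
deff = 0.0051820841 / 0.006249052 = 0.8293.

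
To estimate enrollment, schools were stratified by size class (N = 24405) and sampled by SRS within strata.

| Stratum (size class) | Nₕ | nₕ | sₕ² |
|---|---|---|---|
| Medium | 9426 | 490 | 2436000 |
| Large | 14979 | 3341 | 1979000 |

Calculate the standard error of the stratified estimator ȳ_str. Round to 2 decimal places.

29.60

Var(ȳ_str) = Σₕ Wₕ²(1 − fₕ)sₕ²/nₕ with Wₕ = Nₕ/N, N = 24405.
Medium: Wₕ = 0.38623233; term = 0.38623233²·(1 − 0.05198387)·2436000/490 = 703.06289.
Large: Wₕ = 0.61376767; term = 0.61376767²·(1 − 0.22304560)·1979000/3341 = 173.36957.
Sum = 876.43246.
SE = √(876.43246) = 29.60.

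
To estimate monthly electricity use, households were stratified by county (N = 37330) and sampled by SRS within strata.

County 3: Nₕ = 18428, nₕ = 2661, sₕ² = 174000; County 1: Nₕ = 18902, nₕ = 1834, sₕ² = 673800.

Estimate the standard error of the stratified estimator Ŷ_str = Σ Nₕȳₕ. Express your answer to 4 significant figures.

370800

Var(Ŷ_str) = Σₕ Nₕ²(1 − fₕ)sₕ²/nₕ.
County 3: 18428²·(1 − 2661/18428)·174000/2661 = 1.8999039 × 10^10.
County 1: 18902²·(1 − 1834/18902)·673800/1834 = 1.185283 × 10^11.
Sum = 1.3752734 × 10^11.
SE = √(1.3752734 × 10^11) = 370800.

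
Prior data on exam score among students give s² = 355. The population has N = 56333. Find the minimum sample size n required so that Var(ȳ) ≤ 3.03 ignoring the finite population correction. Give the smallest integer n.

Without fpc, n₀ = s²/D = 355/3.03 = 117.1617.
Rounding up, n = 118.

118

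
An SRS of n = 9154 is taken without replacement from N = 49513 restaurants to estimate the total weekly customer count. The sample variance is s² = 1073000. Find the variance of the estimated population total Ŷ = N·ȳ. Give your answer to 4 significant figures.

Var(Ŷ) = N²·Var(ȳ) = N²·(1 − n/N)·s²/n.
f = 9154/49513 = 0.18488074; Var(ȳ) = 0.81511926·1073000/9154 = 95.545441.
Var(Ŷ) = 49513² · 95.545441 = 2.342332 × 10^11.

2.342 × 10^11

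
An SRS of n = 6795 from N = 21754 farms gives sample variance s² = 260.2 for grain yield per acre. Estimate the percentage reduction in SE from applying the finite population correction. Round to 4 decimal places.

17.0757

f = n/N = 6795/21754 = 0.31235635.
SE_no-fpc = √(s²/n) = 0.19568562; SE_fpc = √((1−f)s²/n) = 0.1622709.
Ratio = √(1−f) = 0.82924282. Reduction = 100·(1 − 0.82924282) = 17.0757%.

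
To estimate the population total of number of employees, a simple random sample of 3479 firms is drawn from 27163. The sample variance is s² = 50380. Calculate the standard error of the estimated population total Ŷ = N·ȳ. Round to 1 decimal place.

Var(Ŷ) = N²·Var(ȳ) = N²·(1 − n/N)·s²/n.
f = 3479/27163 = 0.12807864; Var(ȳ) = 0.87192136·50380/3479 = 12.626444.
Var(Ŷ) = 27163² · 12.626444 = 9.3161511 × 10^9.
SE(Ŷ) = √(9.3161511 × 10^9) = 96520.2.

96520.2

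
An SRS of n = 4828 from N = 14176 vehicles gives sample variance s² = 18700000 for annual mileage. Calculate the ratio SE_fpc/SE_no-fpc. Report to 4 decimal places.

0.8120

f = n/N = 4828/14176 = 0.34057562.
SE_no-fpc = √(s²/n) = 62.235355; SE_fpc = √((1−f)s²/n) = 50.538189.
Ratio = √(1−f) = 0.81204949.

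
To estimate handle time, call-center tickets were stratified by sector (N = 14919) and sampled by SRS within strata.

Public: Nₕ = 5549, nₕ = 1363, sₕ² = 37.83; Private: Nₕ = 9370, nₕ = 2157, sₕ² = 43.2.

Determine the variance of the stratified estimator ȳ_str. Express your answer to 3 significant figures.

Var(ȳ_str) = Σₕ Wₕ²(1 − fₕ)sₕ²/nₕ with Wₕ = Nₕ/N, N = 14919.
Public: Wₕ = 0.37194182; term = 0.37194182²·(1 − 0.24562984)·37.83/1363 = 0.0028965098.
Private: Wₕ = 0.62805818; term = 0.62805818²·(1 − 0.23020277)·43.2/2157 = 0.0060814858.
Sum = 0.0089779956.

0.00898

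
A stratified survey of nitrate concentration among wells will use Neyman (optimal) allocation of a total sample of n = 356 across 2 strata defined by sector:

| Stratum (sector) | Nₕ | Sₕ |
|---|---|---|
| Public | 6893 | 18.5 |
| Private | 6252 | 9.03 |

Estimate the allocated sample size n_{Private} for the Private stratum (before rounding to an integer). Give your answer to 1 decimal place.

109.2

Neyman allocation: nₕ = n·NₕSₕ / Σⱼ NⱼSⱼ.
Σ NⱼSⱼ = 6893·18.5 + 6252·9.03 = 183976.06.
n_{Private} = 356·6252·9.03 / 183976.06 = 109.2.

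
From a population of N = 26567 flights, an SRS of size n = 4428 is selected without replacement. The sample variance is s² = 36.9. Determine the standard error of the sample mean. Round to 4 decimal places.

0.0833

Under SRS without replacement, Var(ȳ) = (1 − f)·s²/n with f = n/N = 4428/26567 = 0.16667294.
Var(ȳ) = (1 − 0.16667294)·36.9/4428 = 0.83332706·0.0083333333 = 0.0069443922.
SE(ȳ) = √(0.0069443922) = 0.0833.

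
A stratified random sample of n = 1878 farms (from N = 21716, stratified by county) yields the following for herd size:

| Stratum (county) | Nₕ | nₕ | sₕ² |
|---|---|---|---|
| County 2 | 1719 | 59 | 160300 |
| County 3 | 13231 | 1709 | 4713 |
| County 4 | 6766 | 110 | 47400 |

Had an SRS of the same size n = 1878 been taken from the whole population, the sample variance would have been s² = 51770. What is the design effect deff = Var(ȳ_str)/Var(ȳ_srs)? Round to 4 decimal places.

2.3223

Var(ȳ_str) = Σ Wₕ²(1−fₕ)sₕ²/nₕ with Wₕ = Nₕ/21716:
  County 2: (1719/21716)²·(1−59/1719)·160300/59 = 16.440151
  County 3: (13231/21716)²·(1−1709/13231)·4713/1709 = 0.89148954
  County 4: (6766/21716)²·(1−110/6766)·47400/110 = 41.150138
  → Var(ȳ_str) = 58.481779.
Var(ȳ_srs) = (1 − 1878/21716)·51770/1878 = 25.182604.
deff = 58.481779 / 25.182604 = 2.3223.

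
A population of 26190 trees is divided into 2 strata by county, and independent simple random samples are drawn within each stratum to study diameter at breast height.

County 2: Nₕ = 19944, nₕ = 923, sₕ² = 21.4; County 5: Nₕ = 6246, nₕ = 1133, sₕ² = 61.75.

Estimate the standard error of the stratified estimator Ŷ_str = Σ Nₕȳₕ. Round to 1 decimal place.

Var(Ŷ_str) = Σₕ Nₕ²(1 − fₕ)sₕ²/nₕ.
County 2: 19944²·(1 − 923/19944)·21.4/923 = 8.7954423 × 10^6.
County 5: 6246²·(1 − 1133/6246)·61.75/1133 = 1.7405433 × 10^6.
Sum = 1.0535986 × 10^7.
SE = √(1.0535986 × 10^7) = 3245.9.

3245.9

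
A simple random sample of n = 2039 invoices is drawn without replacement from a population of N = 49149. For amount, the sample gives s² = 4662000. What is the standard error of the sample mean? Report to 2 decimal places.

Under SRS without replacement, Var(ȳ) = (1 − f)·s²/n with f = n/N = 2039/49149 = 0.04148609.
Var(ȳ) = (1 − 0.04148609)·4662000/2039 = 0.95851391·2286.4149 = 2191.5605.
SE(ȳ) = √(2191.5605) = 46.81.

46.81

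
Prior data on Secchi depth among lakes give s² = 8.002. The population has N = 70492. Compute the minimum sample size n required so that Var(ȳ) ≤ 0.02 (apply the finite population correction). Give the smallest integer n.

398

Without fpc, n₀ = s²/D = 8.002/0.02 = 400.1000.
With fpc, (1 − n/N)·s²/n ≤ D requires n ≥ n₀/(1 + n₀/N) = 400.1000/(1 + 400.1000/70492) = 397.8419.
Rounding up, n = 398.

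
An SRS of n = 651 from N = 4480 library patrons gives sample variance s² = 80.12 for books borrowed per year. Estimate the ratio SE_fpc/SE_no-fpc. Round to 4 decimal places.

f = n/N = 651/4480 = 0.14531250.
SE_no-fpc = √(s²/n) = 0.35081647; SE_fpc = √((1−f)s²/n) = 0.32432741.
Ratio = √(1−f) = 0.92449310.

0.9245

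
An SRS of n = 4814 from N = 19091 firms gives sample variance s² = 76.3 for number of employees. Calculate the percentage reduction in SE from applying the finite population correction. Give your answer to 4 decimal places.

13.5223

f = n/N = 4814/19091 = 0.25216070.
SE_no-fpc = √(s²/n) = 0.12589522; SE_fpc = √((1−f)s²/n) = 0.10887129.
Ratio = √(1−f) = 0.86477702. Reduction = 100·(1 − 0.86477702) = 13.5223%.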